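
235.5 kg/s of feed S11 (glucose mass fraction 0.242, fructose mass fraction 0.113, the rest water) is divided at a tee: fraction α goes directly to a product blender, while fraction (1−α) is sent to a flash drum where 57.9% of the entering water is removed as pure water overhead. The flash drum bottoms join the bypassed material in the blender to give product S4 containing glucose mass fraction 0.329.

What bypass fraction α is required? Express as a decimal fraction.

0.292

All 235.5×0.242 = 56.991 kg/s of glucose reaches S4, so S4 = 56.991/0.329 = 173.22 kg/s and vapour = 62.275 kg/s.
The evaporator receives (1−α)·235.5 of feed at 0.645 water and removes 0.579 of that water:
0.579×0.645×(1−α)×235.5 = 62.275
(1−α) = 62.275/87.949 = 0.7081;  α = 0.2919.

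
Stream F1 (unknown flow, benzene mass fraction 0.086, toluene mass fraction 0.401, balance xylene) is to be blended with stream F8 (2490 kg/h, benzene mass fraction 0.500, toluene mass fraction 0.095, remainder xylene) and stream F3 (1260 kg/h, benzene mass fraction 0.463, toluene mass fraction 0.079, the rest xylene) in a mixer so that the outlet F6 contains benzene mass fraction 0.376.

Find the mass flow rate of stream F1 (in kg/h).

Let F1 be the unknown flow. Total out = 3750 + F1.
benzene balance: 1828.4 + 0.086·F1 = 0.376·(3750 + F1)
(0.086 − 0.376)·F1 = 0.376×3750 − 1828.4 = -418.38
F1 = -418.38 / -0.290 = 1442.7 kg/h

1443 kg/h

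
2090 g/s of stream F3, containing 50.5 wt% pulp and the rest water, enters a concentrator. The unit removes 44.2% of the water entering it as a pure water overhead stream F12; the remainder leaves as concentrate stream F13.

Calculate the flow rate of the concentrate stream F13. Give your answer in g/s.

1633 g/s

water entering = 2090×0.495 = 1034.5 g/s; overhead removed = 0.442×1034.5 = 457.27 g/s.
Concentrate = 2090 − 457.27 = 1632.7 g/s.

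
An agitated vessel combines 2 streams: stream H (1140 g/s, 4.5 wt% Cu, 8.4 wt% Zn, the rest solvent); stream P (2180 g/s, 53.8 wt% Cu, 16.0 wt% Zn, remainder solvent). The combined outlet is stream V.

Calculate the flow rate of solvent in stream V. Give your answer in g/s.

1651 g/s

solvent out = solvent in = 1140×0.871 + 2180×0.302 = 1651.3 g/s.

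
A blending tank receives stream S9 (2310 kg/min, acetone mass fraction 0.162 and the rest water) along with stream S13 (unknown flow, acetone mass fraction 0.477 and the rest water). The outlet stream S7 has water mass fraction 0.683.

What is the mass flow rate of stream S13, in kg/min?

Let S13 be the unknown flow. Total out = 2310 + S13.
water balance: 1935.8 + 0.523·S13 = 0.683·(2310 + S13)
(0.523 − 0.683)·S13 = 0.683×2310 − 1935.8 = -358.05
S13 = -358.05 / -0.160 = 2237.8 kg/min

2238 kg/min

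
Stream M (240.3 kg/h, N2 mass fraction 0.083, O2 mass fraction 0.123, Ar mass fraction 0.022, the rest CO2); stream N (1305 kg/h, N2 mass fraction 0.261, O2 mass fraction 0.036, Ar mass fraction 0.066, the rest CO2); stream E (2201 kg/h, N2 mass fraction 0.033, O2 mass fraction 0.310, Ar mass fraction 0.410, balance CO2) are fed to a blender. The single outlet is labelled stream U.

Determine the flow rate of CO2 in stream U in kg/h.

CO2 out = CO2 in = 240.3×0.772 + 1305×0.637 + 2201×0.247 = 1560.4 kg/h.

1560 kg/h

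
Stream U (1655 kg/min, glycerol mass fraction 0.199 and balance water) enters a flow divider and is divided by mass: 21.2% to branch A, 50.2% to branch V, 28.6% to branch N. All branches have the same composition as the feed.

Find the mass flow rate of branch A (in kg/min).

350.9 kg/min

Branch A flow = 0.212×1655 = 350.86 kg/min.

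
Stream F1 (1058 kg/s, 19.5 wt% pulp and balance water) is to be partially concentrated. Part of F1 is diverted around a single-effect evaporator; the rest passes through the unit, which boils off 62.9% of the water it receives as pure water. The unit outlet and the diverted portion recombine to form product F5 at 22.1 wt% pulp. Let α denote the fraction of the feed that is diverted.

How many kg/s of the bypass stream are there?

All 1058×0.195 = 206.31 kg/s of pulp reaches F5, so F5 = 206.31/0.221 = 933.53 kg/s and vapour = 124.47 kg/s.
The evaporator receives (1−α)·1058 of feed at 0.805 water and removes 0.629 of that water:
0.629×0.805×(1−α)×1058 = 124.47
(1−α) = 124.47/535.71 = 0.2323;  α = 0.7677.
Bypass flow = 0.7677×1058 = 812.18 kg/s.

812.2 kg/s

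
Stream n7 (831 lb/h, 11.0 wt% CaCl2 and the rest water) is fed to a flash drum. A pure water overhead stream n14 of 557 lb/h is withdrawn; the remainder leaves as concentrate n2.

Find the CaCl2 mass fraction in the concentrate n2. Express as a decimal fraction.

CaCl2 is not removed: 831×0.110 = 91.41 lb/h of CaCl2 enters n2.
Concentrate = 831 − 557 = 274 lb/h.
Mass fraction = 91.41/274 = 0.334.

0.334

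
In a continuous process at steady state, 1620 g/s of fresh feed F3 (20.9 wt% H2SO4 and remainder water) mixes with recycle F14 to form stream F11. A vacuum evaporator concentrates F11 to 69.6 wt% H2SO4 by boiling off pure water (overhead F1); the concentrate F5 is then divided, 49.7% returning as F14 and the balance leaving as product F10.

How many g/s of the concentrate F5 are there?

Overall H2SO4 balance (none leaves overhead): H2SO4 in fresh feed = H2SO4 in product, i.e. 1620×0.209 = (1−0.497)·F5·0.696.
F5 = 338.58/(0.696×0.503) = 967.13 g/s.

967.1 g/s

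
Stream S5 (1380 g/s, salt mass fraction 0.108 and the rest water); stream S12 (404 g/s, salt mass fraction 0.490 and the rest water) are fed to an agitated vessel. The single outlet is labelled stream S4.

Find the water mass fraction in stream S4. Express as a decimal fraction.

0.805

Total flow out = 1380 + 404 = 1784 g/s.
water in = 1380×0.892 + 404×0.510 = 1437 g/s.
water mass fraction in S4 = 1437/1784 = 0.805.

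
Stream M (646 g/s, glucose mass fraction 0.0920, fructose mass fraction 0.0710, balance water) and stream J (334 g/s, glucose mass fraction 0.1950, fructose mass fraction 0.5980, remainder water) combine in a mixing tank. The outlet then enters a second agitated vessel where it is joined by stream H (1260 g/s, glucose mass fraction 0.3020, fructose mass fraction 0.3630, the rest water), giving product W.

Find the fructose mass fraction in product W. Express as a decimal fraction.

Overall, product flow = 2240 g/s.
fructose in = 646×0.071 + 334×0.598 + 1260×0.363 = 702.98 g/s.
fructose fraction in W = 0.3138.

0.3138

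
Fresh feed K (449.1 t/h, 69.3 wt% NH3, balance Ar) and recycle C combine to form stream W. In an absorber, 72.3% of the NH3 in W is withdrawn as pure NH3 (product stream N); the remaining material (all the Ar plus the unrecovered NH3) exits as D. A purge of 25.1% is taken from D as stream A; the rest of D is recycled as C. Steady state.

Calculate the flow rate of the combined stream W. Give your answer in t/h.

Ar enters only via K and leaves only via the purge: 449.1×0.307 = 0.251×(Ar in D), and the absorber passes all Ar, so Ar in W = Ar in D = 549.3 t/h.
NH3 in W: m_A = 449.1×0.693 + (1−0.251)·(1−0.723)·m_A, so m_A = 311.23/0.7925 = 392.7 t/h.
W = 392.7 + 549.3 = 942 t/h.

942 t/h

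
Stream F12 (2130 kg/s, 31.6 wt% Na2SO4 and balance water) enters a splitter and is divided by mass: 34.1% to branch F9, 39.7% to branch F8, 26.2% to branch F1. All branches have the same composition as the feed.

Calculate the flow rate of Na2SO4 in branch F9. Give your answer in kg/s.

229.5 kg/s

Branch F9 total = 0.341×2130 = 726.33 kg/s.
Na2SO4 in F9 = 0.316×726.33 = 229.52 kg/s.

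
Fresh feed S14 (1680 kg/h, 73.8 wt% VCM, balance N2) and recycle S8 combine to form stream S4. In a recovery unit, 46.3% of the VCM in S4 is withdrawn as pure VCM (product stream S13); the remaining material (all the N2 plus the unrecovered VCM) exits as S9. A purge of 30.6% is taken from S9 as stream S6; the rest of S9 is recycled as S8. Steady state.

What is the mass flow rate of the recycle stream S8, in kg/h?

N2 enters only via S14 and leaves only via the purge: 1680×0.262 = 0.306×(N2 in S9), and the recovery unit passes all N2, so N2 in S4 = N2 in S9 = 1438.4 kg/h.
VCM in S4: m_A = 1680×0.738 + (1−0.306)·(1−0.463)·m_A, so m_A = 1239.8/0.6273 = 1976.4 kg/h.
S9 = (1−0.463)×1976.4 + 1438.4 = 2499.8 kg/h.
Recycle S8 = (1−0.306)×2499.8 = 1734.8 kg/h.

1735 kg/h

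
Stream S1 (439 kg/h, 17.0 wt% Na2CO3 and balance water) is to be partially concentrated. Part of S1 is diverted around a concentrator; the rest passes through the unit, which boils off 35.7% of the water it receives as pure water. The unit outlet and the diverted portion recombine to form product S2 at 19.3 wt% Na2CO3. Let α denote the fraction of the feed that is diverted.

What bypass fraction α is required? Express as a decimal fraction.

All 439×0.170 = 74.63 kg/h of Na2CO3 reaches S2, so S2 = 74.63/0.193 = 386.68 kg/h and vapour = 52.316 kg/h.
The evaporator receives (1−α)·439 of feed at 0.830 water and removes 0.357 of that water:
0.357×0.830×(1−α)×439 = 52.316
(1−α) = 52.316/130.08 = 0.4022;  α = 0.5978.

0.598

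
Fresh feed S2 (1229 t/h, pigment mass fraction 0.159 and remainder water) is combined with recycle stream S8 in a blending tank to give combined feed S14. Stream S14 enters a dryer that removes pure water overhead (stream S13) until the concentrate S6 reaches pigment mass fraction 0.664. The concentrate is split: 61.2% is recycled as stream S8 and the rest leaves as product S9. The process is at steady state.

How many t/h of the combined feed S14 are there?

Overall pigment balance (none leaves overhead): pigment in fresh feed = pigment in product, i.e. 1229×0.159 = (1−0.612)·S6·0.664.
S6 = 195.41/(0.664×0.388) = 758.49 t/h.
Recycle S8 = 0.612×758.49 = 464.2 t/h.
Combined feed S14 = 1229 + 464.2 = 1693.2 t/h.

1693 t/h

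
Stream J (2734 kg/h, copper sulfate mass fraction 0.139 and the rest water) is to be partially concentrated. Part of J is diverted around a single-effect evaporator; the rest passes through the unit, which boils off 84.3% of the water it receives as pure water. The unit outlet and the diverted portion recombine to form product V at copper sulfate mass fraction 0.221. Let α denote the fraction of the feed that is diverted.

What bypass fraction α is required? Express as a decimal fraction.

All 2734×0.139 = 380.03 kg/h of copper sulfate reaches V, so V = 380.03/0.221 = 1719.6 kg/h and vapour = 1014.4 kg/h.
The evaporator receives (1−α)·2734 of feed at 0.861 water and removes 0.843 of that water:
0.843×0.861×(1−α)×2734 = 1014.4
(1−α) = 1014.4/1984.4 = 0.5112;  α = 0.4888.

0.489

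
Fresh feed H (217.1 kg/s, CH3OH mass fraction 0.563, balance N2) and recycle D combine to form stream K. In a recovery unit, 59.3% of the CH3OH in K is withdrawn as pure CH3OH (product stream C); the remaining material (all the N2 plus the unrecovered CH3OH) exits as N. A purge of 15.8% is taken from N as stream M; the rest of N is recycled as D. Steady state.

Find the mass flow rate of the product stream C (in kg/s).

CH3OH in K: m_A = 217.1×0.563 + (1−0.158)·(1−0.593)·m_A, so m_A = 122.23/0.6573 = 185.95 kg/s.
Product C = 0.593×185.95 = 110.27 kg/s.

110.3 kg/s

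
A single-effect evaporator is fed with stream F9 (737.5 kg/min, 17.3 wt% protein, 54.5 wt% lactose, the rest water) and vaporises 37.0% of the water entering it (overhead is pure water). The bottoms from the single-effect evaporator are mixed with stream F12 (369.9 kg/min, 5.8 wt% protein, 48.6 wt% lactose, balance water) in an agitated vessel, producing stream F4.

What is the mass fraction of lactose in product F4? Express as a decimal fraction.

0.565

Vapour removed = 0.370×0.282×737.5 = 76.951 kg/min; concentrate = 660.55 kg/min.
lactose reaching the mixer = 401.94 (from concentrate) + 369.9×0.486 = 581.71 kg/min.
Product flow = 660.55 + 369.9 = 1030.4 kg/min; lactose fraction = 0.565.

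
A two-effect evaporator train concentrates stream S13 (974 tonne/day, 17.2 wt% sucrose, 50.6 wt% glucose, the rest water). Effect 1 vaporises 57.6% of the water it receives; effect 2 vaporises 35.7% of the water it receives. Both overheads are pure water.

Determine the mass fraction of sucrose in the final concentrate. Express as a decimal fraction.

water in feed = 974×0.322 = 313.63 tonne/day.
After stage 1: water left = (1−0.576)×313.63 = 132.98; stream total = 793.35 tonne/day.
After stage 2: water left = (1−0.357)×132.98 = 85.505; final concentrate = 745.88 tonne/day.
sucrose fraction = 167.53/745.88 = 0.225.

0.225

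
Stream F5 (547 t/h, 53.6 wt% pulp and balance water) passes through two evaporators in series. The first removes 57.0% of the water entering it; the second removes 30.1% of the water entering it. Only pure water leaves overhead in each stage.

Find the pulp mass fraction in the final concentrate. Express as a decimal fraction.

water in feed = 547×0.464 = 253.81 t/h.
After stage 1: water left = (1−0.570)×253.81 = 109.14; stream total = 402.33 t/h.
After stage 2: water left = (1−0.301)×109.14 = 76.287; final concentrate = 369.48 t/h.
pulp fraction = 293.19/369.48 = 0.794.

0.794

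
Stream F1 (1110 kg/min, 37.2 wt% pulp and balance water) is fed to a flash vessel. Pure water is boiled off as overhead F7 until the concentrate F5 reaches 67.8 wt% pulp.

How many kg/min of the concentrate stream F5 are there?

609 kg/min

pulp is conserved: 1110×0.372 = 412.92 kg/min all reports to the concentrate.
Concentrate = 412.92/(target fraction) = 609.03 kg/min.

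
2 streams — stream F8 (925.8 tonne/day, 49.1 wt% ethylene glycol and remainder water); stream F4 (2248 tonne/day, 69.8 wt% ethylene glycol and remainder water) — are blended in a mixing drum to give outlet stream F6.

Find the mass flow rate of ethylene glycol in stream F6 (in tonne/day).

ethylene glycol out = ethylene glycol in = 925.8×0.491 + 2248×0.698 = 2023.7 tonne/day.

2024 tonne/day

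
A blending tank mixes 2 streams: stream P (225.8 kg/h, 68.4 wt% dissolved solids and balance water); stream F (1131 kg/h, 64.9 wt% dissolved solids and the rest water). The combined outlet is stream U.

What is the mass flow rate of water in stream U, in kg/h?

468.3 kg/h

water out = water in = 225.8×0.316 + 1131×0.351 = 468.33 kg/h.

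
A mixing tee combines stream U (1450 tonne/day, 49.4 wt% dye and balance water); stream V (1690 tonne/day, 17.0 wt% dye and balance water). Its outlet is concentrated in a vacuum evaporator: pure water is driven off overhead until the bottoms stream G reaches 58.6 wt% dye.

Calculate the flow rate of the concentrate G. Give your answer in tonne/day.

dye entering = 1450×0.494 + 1690×0.170 = 1003.6 tonne/day.
All dye reports to G, so G = 1003.6/0.586 = 1712.6 tonne/day.

1713 tonne/day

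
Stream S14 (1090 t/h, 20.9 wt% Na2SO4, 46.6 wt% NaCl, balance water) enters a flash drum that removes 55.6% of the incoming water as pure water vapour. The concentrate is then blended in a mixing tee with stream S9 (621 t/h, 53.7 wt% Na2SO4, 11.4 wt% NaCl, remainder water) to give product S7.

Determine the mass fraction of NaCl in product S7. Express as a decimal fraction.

Vapour removed = 0.556×0.325×1090 = 196.96 t/h; concentrate = 893.04 t/h.
NaCl reaching the mixer = 507.94 (from concentrate) + 621×0.114 = 578.73 t/h.
Product flow = 893.04 + 621 = 1514 t/h; NaCl fraction = 0.382.

0.382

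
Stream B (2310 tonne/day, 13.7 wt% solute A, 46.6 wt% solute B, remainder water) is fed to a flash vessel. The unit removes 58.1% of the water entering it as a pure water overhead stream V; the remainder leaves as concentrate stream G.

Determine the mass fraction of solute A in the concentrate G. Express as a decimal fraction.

0.178

solute A is not removed: 2310×0.137 = 316.47 tonne/day of solute A enters G.
water entering = 2310×0.397 = 917.07 tonne/day; overhead removed = 0.581×917.07 = 532.82 tonne/day.
Concentrate = 2310 − 532.82 = 1777.2 tonne/day.
Mass fraction = 316.47/1777.2 = 0.178.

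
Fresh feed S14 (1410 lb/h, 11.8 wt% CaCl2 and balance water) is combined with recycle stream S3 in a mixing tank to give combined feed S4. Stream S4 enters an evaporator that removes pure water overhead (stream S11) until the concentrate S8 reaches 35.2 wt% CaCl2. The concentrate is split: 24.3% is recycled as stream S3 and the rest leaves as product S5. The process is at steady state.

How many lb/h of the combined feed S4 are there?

1562 lb/h

Overall CaCl2 balance (none leaves overhead): CaCl2 in fresh feed = CaCl2 in product, i.e. 1410×0.118 = (1−0.243)·S8·0.352.
S8 = 166.38/(0.352×0.757) = 624.4 lb/h.
Recycle S3 = 0.243×624.4 = 151.73 lb/h.
Combined feed S4 = 1410 + 151.73 = 1561.7 lb/h.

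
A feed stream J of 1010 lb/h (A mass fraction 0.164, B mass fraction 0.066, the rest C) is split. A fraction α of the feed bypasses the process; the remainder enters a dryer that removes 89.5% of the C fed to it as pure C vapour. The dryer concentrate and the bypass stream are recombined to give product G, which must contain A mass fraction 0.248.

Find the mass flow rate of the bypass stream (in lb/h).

513.6 lb/h

All 1010×0.164 = 165.64 lb/h of A reaches G, so G = 165.64/0.248 = 667.9 lb/h and vapour = 342.1 lb/h.
The evaporator receives (1−α)·1010 of feed at 0.770 C and removes 0.895 of that C:
0.895×0.770×(1−α)×1010 = 342.1
(1−α) = 342.1/696.04 = 0.4915;  α = 0.5085.
Bypass flow = 0.5085×1010 = 513.6 lb/h.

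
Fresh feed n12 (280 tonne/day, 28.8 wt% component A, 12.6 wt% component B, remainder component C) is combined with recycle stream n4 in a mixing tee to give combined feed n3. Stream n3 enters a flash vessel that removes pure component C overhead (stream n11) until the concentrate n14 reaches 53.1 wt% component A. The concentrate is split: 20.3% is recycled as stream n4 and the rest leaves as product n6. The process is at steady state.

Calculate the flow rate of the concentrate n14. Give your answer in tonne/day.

190.5 tonne/day

Overall component A balance (none leaves overhead): component A in fresh feed = component A in product, i.e. 280×0.288 = (1−0.203)·n14·0.531.
n14 = 80.64/(0.531×0.797) = 190.55 tonne/day.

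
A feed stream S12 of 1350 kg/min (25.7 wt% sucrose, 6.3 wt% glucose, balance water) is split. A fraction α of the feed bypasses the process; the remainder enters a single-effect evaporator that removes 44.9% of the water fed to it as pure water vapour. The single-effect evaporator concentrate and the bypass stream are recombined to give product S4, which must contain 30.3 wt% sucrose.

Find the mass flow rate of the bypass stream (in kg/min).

All 1350×0.257 = 346.95 kg/min of sucrose reaches S4, so S4 = 346.95/0.303 = 1145 kg/min and vapour = 204.95 kg/min.
The evaporator receives (1−α)·1350 of feed at 0.680 water and removes 0.449 of that water:
0.449×0.680×(1−α)×1350 = 204.95
(1−α) = 204.95/412.18 = 0.4972;  α = 0.5028.
Bypass flow = 0.5028×1350 = 678.74 kg/min.

678.7 kg/min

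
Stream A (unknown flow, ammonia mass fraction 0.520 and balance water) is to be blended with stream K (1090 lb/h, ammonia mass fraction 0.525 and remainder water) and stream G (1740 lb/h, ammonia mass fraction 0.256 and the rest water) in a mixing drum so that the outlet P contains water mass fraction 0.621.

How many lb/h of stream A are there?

Let A be the unknown flow. Total out = 2830 + A.
water balance: 1812.3 + 0.480·A = 0.621·(2830 + A)
(0.480 − 0.621)·A = 0.621×2830 − 1812.3 = -54.88
A = -54.88 / -0.141 = 389.22 lb/h

389.2 lb/h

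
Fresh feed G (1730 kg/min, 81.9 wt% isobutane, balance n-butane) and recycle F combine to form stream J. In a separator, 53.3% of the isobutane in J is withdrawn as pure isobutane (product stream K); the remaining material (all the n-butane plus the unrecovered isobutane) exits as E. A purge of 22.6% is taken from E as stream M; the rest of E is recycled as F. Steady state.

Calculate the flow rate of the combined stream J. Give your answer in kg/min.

3604 kg/min

n-butane enters only via G and leaves only via the purge: 1730×0.181 = 0.226×(n-butane in E), and the separator passes all n-butane, so n-butane in J = n-butane in E = 1385.5 kg/min.
isobutane in J: m_A = 1730×0.819 + (1−0.226)·(1−0.533)·m_A, so m_A = 1416.9/0.6385 = 2218.9 kg/min.
J = 2218.9 + 1385.5 = 3604.4 kg/min.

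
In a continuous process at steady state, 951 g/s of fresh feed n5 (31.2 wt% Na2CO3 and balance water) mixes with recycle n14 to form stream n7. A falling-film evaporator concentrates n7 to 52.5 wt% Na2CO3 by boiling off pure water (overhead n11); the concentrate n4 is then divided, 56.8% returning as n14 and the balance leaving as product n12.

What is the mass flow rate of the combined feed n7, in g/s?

1694 g/s

Overall Na2CO3 balance (none leaves overhead): Na2CO3 in fresh feed = Na2CO3 in product, i.e. 951×0.312 = (1−0.568)·n4·0.525.
n4 = 296.71/(0.525×0.432) = 1308.3 g/s.
Recycle n14 = 0.568×1308.3 = 743.09 g/s.
Combined feed n7 = 951 + 743.09 = 1694.1 g/s.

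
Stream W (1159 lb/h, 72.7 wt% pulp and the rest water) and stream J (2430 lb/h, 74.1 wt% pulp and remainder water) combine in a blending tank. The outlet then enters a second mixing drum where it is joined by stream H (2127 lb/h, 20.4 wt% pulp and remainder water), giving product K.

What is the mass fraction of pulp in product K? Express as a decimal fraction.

Overall, product flow = 5716 lb/h.
pulp in = 1159×0.727 + 2430×0.741 + 2127×0.204 = 3077.1 lb/h.
pulp fraction in K = 0.5383.

0.5383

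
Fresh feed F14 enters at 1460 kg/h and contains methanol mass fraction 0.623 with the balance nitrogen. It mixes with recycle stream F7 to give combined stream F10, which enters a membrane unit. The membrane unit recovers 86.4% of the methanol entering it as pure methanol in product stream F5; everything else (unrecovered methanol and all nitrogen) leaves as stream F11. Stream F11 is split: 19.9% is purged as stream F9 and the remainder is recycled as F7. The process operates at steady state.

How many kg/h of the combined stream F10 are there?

3787 kg/h

nitrogen enters only via F14 and leaves only via the purge: 1460×0.377 = 0.199×(nitrogen in F11), and the membrane unit passes all nitrogen, so nitrogen in F10 = nitrogen in F11 = 2765.9 kg/h.
methanol in F10: m_A = 1460×0.623 + (1−0.199)·(1−0.864)·m_A, so m_A = 909.58/0.8911 = 1020.8 kg/h.
F10 = 1020.8 + 2765.9 = 3786.7 kg/h.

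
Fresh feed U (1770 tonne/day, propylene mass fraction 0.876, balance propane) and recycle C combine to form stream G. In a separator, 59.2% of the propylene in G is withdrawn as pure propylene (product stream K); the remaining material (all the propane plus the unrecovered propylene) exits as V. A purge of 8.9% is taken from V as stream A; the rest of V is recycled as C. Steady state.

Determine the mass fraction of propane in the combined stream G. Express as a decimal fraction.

propane enters only via U and leaves only via the purge: 1770×0.124 = 0.089×(propane in V), and the separator passes all propane, so propane in G = propane in V = 2466.1 tonne/day.
propylene in G: m_A = 1770×0.876 + (1−0.089)·(1−0.592)·m_A, so m_A = 1550.5/0.6283 = 2467.8 tonne/day.
G = 2467.8 + 2466.1 = 4933.8 tonne/day.
propane fraction in G = 2466.1/4933.8 = 0.500.

0.500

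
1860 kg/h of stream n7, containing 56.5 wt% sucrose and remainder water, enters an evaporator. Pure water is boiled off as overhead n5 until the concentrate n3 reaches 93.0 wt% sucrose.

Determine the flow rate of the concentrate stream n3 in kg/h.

1130 kg/h

sucrose is conserved: 1860×0.565 = 1050.9 kg/h all reports to the concentrate.
Concentrate = 1050.9/(target fraction) = 1130 kg/h.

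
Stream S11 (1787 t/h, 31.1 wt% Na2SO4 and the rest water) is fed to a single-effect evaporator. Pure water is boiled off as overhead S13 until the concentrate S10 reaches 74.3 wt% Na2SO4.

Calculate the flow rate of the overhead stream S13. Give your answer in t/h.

Na2SO4 is conserved: 1787×0.311 = 555.76 t/h all reports to the concentrate.
Concentrate = 555.76/(target fraction) = 747.99 t/h.
Overhead = 1787 − 747.99 = 1039 t/h.

1039 t/h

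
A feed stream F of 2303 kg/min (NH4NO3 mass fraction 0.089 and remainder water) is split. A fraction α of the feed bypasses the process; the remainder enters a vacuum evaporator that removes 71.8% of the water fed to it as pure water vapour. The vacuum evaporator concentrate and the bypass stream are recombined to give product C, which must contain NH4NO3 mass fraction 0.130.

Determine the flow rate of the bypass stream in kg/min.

All 2303×0.089 = 204.97 kg/min of NH4NO3 reaches C, so C = 204.97/0.130 = 1576.7 kg/min and vapour = 726.33 kg/min.
The evaporator receives (1−α)·2303 of feed at 0.911 water and removes 0.718 of that water:
0.718×0.911×(1−α)×2303 = 726.33
(1−α) = 726.33/1506.4 = 0.4822;  α = 0.5178.
Bypass flow = 0.5178×2303 = 1192.6 kg/min.

1193 kg/min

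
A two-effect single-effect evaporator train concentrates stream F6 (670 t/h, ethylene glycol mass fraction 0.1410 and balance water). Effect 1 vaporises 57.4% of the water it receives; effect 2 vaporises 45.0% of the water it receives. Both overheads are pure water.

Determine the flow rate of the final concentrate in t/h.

229.3 t/h

water in feed = 670×0.859 = 575.53 t/h.
After stage 1: water left = (1−0.574)×575.53 = 245.18; stream total = 339.65 t/h.
After stage 2: water left = (1−0.450)×245.18 = 134.85; final concentrate = 229.32 t/h.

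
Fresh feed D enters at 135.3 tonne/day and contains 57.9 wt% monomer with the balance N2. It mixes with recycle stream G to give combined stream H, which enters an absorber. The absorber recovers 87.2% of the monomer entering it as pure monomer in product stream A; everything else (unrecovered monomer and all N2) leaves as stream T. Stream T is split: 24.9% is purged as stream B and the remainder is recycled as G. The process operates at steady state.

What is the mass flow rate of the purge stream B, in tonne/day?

59.72 tonne/day

N2 enters only via D and leaves only via the purge: 135.3×0.421 = 0.249×(N2 in T), and the absorber passes all N2, so N2 in H = N2 in T = 228.76 tonne/day.
monomer in H: m_A = 135.3×0.579 + (1−0.249)·(1−0.872)·m_A, so m_A = 78.339/0.9039 = 86.67 tonne/day.
T = (1−0.872)×86.67 + 228.76 = 239.85 tonne/day.
Purge B = 0.249×239.85 = 59.724 tonne/day.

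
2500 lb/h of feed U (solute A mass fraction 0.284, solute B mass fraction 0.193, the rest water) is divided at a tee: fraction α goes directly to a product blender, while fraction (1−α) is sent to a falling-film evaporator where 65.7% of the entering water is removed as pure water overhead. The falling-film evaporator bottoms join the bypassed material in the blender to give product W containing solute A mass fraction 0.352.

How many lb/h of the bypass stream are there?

All 2500×0.284 = 710 lb/h of solute A reaches W, so W = 710/0.352 = 2017 lb/h and vapour = 482.95 lb/h.
The evaporator receives (1−α)·2500 of feed at 0.523 water and removes 0.657 of that water:
0.657×0.523×(1−α)×2500 = 482.95
(1−α) = 482.95/859.03 = 0.5622;  α = 0.4378.
Bypass flow = 0.4378×2500 = 1094.5 lb/h.

1094 lb/h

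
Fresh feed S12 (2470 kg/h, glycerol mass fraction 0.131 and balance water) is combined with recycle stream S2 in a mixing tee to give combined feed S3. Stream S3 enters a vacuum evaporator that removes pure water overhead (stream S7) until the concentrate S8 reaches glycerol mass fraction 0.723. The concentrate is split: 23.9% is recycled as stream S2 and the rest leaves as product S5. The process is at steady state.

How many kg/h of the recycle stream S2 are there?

140.6 kg/h

Overall glycerol balance (none leaves overhead): glycerol in fresh feed = glycerol in product, i.e. 2470×0.131 = (1−0.239)·S8·0.723.
S8 = 323.57/(0.723×0.761) = 588.09 kg/h.
Recycle S2 = 0.239×588.09 = 140.55 kg/h.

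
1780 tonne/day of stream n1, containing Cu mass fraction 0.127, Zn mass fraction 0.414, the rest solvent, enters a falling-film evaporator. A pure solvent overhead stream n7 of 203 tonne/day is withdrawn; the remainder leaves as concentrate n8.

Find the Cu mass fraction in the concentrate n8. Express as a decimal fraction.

Cu is not removed: 1780×0.127 = 226.06 tonne/day of Cu enters n8.
Concentrate = 1780 − 203 = 1577 tonne/day.
Mass fraction = 226.06/1577 = 0.143.

0.143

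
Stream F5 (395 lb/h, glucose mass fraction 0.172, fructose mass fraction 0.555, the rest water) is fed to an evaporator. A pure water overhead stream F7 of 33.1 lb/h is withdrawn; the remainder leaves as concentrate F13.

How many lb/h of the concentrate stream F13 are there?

Concentrate = 395 − 33.1 = 361.9 lb/h.

361.9 lb/h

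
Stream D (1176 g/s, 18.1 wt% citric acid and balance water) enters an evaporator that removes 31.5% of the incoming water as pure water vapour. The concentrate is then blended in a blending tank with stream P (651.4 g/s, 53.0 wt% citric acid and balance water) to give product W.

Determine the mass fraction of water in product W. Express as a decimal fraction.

Vapour removed = 0.315×0.819×1176 = 303.39 g/s; concentrate = 872.61 g/s.
water reaching the mixer = 659.75 (from concentrate) + 651.4×0.470 = 965.91 g/s.
Product flow = 872.61 + 651.4 = 1524 g/s; water fraction = 0.6338.

0.6338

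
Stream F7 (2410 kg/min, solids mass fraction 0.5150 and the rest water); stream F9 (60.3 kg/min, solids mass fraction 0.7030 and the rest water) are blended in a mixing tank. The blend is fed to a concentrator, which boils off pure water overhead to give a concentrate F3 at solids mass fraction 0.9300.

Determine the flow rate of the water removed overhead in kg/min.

1090 kg/min

solids entering = 2410×0.515 + 60.3×0.703 = 1283.5 kg/min.
All solids reports to F3, so F3 = 1283.5/0.930 = 1380.2 kg/min.
Total feed = 2470.3 kg/min; overhead = 2470.3 − 1380.2 = 1090.1 kg/min.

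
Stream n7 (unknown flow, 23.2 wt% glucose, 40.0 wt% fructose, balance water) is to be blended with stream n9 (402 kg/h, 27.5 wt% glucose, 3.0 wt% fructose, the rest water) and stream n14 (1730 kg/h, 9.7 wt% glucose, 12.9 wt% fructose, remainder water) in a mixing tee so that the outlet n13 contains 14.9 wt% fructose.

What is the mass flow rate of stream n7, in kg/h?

Let n7 be the unknown flow. Total out = 2132 + n7.
fructose balance: 235.23 + 0.400·n7 = 0.149·(2132 + n7)
(0.400 − 0.149)·n7 = 0.149×2132 − 235.23 = 82.438
n7 = 82.438 / 0.251 = 328.44 kg/h

328.4 kg/h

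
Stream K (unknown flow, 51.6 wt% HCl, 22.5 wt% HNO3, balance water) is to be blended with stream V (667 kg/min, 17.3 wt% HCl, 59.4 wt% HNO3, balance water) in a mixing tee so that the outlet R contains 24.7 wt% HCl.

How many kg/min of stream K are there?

Let K be the unknown flow. Total out = 667 + K.
HCl balance: 115.39 + 0.516·K = 0.247·(667 + K)
(0.516 − 0.247)·K = 0.247×667 − 115.39 = 49.358
K = 49.358 / 0.269 = 183.49 kg/min

183.5 kg/min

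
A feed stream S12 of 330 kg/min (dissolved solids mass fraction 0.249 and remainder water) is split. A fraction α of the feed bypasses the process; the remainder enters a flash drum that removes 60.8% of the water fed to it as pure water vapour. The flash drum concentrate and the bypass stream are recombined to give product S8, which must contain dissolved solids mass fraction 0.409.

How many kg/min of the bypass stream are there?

All 330×0.249 = 82.17 kg/min of dissolved solids reaches S8, so S8 = 82.17/0.409 = 200.9 kg/min and vapour = 129.1 kg/min.
The evaporator receives (1−α)·330 of feed at 0.751 water and removes 0.608 of that water:
0.608×0.751×(1−α)×330 = 129.1
(1−α) = 129.1/150.68 = 0.8567;  α = 0.1433.
Bypass flow = 0.1433×330 = 47.273 kg/min.

47.27 kg/min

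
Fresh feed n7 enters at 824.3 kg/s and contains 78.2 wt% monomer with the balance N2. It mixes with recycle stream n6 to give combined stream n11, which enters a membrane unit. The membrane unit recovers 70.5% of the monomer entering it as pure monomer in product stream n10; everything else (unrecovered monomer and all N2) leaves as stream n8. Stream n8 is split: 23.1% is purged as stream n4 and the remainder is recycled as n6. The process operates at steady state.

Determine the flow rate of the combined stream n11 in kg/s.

1612 kg/s

N2 enters only via n7 and leaves only via the purge: 824.3×0.218 = 0.231×(N2 in n8), and the membrane unit passes all N2, so N2 in n11 = N2 in n8 = 777.91 kg/s.
monomer in n11: m_A = 824.3×0.782 + (1−0.231)·(1−0.705)·m_A, so m_A = 644.6/0.7731 = 833.74 kg/s.
n11 = 833.74 + 777.91 = 1611.7 kg/s.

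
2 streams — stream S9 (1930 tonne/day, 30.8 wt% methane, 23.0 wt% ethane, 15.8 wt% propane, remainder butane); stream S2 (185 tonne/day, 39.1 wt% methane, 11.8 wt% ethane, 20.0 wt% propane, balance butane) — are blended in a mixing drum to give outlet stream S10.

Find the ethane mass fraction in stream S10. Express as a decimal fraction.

Total flow out = 1930 + 185 = 2115 tonne/day.
ethane in = 1930×0.230 + 185×0.118 = 465.73 tonne/day.
ethane mass fraction in S10 = 465.73/2115 = 0.220.

0.220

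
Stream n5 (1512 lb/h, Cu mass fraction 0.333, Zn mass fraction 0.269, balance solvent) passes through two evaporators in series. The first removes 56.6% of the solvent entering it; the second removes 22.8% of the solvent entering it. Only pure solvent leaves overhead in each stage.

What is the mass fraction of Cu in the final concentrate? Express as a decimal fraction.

solvent in feed = 1512×0.398 = 601.78 lb/h.
After stage 1: solvent left = (1−0.566)×601.78 = 261.17; stream total = 1171.4 lb/h.
After stage 2: solvent left = (1−0.228)×261.17 = 201.62; final concentrate = 1111.8 lb/h.
Cu fraction = 503.5/1111.8 = 0.453.

0.453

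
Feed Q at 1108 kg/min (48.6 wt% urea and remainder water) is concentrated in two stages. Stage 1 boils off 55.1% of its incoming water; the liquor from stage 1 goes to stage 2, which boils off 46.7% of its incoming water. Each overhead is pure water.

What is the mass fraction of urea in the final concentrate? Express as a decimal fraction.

0.798

water in feed = 1108×0.514 = 569.51 kg/min.
After stage 1: water left = (1−0.551)×569.51 = 255.71; stream total = 794.2 kg/min.
After stage 2: water left = (1−0.467)×255.71 = 136.29; final concentrate = 674.78 kg/min.
urea fraction = 538.49/674.78 = 0.798.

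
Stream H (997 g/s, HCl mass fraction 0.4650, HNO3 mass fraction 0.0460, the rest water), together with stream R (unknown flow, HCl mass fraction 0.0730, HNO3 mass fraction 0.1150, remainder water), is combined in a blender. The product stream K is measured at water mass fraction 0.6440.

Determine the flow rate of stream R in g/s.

Let R be the unknown flow. Total out = 997 + R.
water balance: 487.53 + 0.812·R = 0.644·(997 + R)
(0.812 − 0.644)·R = 0.644×997 − 487.53 = 154.53
R = 154.53 / 0.168 = 919.85 g/s

919.9 g/s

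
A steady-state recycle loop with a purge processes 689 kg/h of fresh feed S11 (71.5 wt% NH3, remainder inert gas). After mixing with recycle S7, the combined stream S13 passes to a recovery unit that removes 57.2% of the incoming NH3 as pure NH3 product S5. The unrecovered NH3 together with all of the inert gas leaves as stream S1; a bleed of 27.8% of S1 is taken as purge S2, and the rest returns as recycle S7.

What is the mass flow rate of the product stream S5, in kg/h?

NH3 in S13: m_A = 689×0.715 + (1−0.278)·(1−0.572)·m_A, so m_A = 492.63/0.6910 = 712.95 kg/h.
Product S5 = 0.572×712.95 = 407.81 kg/h.

407.8 kg/h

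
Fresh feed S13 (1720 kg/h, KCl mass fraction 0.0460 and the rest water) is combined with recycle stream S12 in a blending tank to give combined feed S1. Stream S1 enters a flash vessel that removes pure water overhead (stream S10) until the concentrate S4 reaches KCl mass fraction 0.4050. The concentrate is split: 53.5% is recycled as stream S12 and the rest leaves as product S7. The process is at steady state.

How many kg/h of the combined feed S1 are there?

Overall KCl balance (none leaves overhead): KCl in fresh feed = KCl in product, i.e. 1720×0.046 = (1−0.535)·S4·0.405.
S4 = 79.12/(0.405×0.465) = 420.12 kg/h.
Recycle S12 = 0.535×420.12 = 224.77 kg/h.
Combined feed S1 = 1720 + 224.77 = 1944.8 kg/h.

1945 kg/h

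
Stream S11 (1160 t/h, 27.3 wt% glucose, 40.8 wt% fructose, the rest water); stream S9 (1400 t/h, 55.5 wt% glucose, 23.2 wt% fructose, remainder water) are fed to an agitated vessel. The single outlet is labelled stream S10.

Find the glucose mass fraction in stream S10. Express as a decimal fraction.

Total flow out = 1160 + 1400 = 2560 t/h.
glucose in = 1160×0.273 + 1400×0.555 = 1093.7 t/h.
glucose mass fraction in S10 = 1093.7/2560 = 0.4272.

0.4272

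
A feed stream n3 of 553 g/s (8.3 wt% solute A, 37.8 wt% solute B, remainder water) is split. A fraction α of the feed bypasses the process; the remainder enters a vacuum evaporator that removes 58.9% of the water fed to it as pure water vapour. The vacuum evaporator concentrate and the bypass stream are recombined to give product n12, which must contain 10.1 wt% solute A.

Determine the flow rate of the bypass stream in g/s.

All 553×0.083 = 45.899 g/s of solute A reaches n12, so n12 = 45.899/0.101 = 454.45 g/s and vapour = 98.554 g/s.
The evaporator receives (1−α)·553 of feed at 0.539 water and removes 0.589 of that water:
0.589×0.539×(1−α)×553 = 98.554
(1−α) = 98.554/175.56 = 0.5614;  α = 0.4386.
Bypass flow = 0.4386×553 = 242.56 g/s.

242.6 g/s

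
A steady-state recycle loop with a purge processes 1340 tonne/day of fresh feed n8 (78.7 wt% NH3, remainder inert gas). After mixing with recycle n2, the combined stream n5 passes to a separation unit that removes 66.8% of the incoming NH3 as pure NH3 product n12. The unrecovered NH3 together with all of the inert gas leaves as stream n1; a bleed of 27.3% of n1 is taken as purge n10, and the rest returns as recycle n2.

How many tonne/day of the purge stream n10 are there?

411.4 tonne/day

inert gas enters only via n8 and leaves only via the purge: 1340×0.213 = 0.273×(inert gas in n1), and the separation unit passes all inert gas, so inert gas in n5 = inert gas in n1 = 1045.5 tonne/day.
NH3 in n5: m_A = 1340×0.787 + (1−0.273)·(1−0.668)·m_A, so m_A = 1054.6/0.7586 = 1390.1 tonne/day.
n1 = (1−0.668)×1390.1 + 1045.5 = 1507 tonne/day.
Purge n10 = 0.273×1507 = 411.41 tonne/day.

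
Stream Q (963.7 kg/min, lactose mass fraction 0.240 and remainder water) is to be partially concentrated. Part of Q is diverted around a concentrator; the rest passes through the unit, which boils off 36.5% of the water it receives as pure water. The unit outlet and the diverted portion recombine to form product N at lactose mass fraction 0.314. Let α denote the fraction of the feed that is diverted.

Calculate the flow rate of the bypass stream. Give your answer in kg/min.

145 kg/min

All 963.7×0.240 = 231.29 kg/min of lactose reaches N, so N = 231.29/0.314 = 736.59 kg/min and vapour = 227.11 kg/min.
The evaporator receives (1−α)·963.7 of feed at 0.760 water and removes 0.365 of that water:
0.365×0.760×(1−α)×963.7 = 227.11
(1−α) = 227.11/267.33 = 0.8496;  α = 0.1504.
Bypass flow = 0.1504×963.7 = 144.98 kg/min.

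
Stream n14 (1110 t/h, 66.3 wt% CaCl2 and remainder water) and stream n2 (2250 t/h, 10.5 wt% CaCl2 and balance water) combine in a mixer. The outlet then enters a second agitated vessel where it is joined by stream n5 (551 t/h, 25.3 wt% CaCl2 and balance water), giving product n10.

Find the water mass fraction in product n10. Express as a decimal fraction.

0.716

Overall, product flow = 3911 t/h.
water in = 1110×0.337 + 2250×0.895 + 551×0.747 = 2799.4 t/h.
water fraction in n10 = 0.716.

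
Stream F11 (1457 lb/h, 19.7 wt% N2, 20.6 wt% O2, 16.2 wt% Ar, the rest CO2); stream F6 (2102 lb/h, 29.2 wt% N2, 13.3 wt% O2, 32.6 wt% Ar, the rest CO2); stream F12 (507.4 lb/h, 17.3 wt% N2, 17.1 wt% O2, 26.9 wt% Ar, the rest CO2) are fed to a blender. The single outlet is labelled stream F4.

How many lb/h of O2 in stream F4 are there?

O2 out = O2 in = 1457×0.206 + 2102×0.133 + 507.4×0.171 = 666.47 lb/h.

666.5 lb/h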